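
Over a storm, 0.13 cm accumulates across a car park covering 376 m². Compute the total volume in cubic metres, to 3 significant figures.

Depth: 0.13 cm × 10 = 1.3 mm.
1 mm over 1 m² is 1 L, so volume = 1.3 × 376 = 488.8 L = 0.489 m³.

0.489 cubic metres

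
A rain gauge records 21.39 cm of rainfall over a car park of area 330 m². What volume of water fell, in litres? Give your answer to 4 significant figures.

70590 litres

Depth: 21.39 cm × 10 = 213.9 mm.
1 mm over 1 m² is 1 L, so volume = 213.9 × 330 = 70587 L ≈ 70590 L.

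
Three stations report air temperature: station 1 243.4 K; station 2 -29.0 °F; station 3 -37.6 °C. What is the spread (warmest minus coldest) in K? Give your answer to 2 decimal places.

7.85 K

station 1: 243.4 K = -29.750 °C.
station 2: -29.0 °F = -33.889 °C.
Spread: (-29.750) − (-37.600) = 7.850 °C.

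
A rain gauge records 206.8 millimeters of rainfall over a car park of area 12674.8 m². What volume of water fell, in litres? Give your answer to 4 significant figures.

1 mm over 1 m² is 1 L, so volume = 206.8 × 12674.8 = 2621148.6 L ≈ 2621000 L.

2621000 litres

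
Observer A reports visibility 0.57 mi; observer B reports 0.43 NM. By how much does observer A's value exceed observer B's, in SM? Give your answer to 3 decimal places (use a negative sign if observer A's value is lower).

observer B: 0.43 nmi = 0.49484 SM.
Difference: 0.57000 − 0.49484 = 0.075 SM.

0.075 SM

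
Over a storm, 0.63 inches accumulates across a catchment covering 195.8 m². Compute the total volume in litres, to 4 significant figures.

Depth: 0.63 in × 25.4 = 16.002 mm.
1 mm over 1 m² is 1 L, so volume = 16.002 × 195.8 = 3133.1916 L ≈ 3133 L.

3133 litres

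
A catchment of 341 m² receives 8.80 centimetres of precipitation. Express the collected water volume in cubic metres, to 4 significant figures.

Depth: 8.80 cm × 10 = 88 mm.
1 mm over 1 m² is 1 L, so volume = 88 × 341 = 30008 L = 30.01 m³.

30.01 cubic metres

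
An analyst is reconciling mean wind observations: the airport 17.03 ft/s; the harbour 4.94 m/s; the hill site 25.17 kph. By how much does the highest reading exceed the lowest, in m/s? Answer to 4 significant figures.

2.052 m/s

the airport: 17.03 ft/s = 5.19074 m/s.
the hill site: 25.17 km/h = 6.99167 m/s.
Spread: 6.99167 − 4.94000 = 2.052 m/s.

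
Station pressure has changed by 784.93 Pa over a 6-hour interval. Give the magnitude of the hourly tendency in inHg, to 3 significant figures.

0.0386 inHg per hour

784.93 Pa / 6 h × 0.0002953 inHg/Pa = 0.0386 inHg/h.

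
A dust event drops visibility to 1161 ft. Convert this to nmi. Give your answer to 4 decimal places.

1 ft = 0.000164579 nmi, so 1161 × 0.000164579 = 0.1911 nmi.

0.1911 nmi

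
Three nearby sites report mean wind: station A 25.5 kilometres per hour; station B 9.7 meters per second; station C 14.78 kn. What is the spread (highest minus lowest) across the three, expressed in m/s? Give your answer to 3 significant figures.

2.62 m/s

station A: 25.5 km/h = 7.0833 m/s.
station C: 14.78 kt = 7.6035 m/s.
Spread: 9.7000 − 7.0833 = 2.62 m/s.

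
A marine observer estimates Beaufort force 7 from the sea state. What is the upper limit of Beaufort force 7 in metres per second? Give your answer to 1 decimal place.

17.1 m/s

Beaufort 7 (near gale) spans 13.9–17.1 m/s.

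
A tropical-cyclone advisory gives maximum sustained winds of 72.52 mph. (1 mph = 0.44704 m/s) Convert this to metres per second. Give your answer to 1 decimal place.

1 mph = 0.44704 m/s, so 72.52 × 0.44704 = 32.4 m/s.

32.4 m/s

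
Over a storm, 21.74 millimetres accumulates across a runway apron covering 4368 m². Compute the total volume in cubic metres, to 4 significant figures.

94.96 cubic metres

1 mm over 1 m² is 1 L, so volume = 21.74 × 4368 = 94960.32 L = 94.96 m³.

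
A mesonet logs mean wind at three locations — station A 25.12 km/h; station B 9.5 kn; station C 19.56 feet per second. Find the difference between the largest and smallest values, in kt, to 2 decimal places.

station A: 25.12 km/h = 13.5637 kt.
station C: 19.56 ft/s = 11.5890 kt.
Spread: 13.5637 − 9.5000 = 4.06 kt.

4.06 kt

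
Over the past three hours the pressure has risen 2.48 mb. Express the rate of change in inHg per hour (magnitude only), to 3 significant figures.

2.48 mb / 3 h × 0.02953 inHg/mb = 0.0244 inHg/h.

0.0244 inHg per hour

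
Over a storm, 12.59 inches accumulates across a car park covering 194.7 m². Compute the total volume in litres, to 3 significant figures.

Depth: 12.59 in × 25.4 = 319.786 mm.
1 mm over 1 m² is 1 L, so volume = 319.786 × 194.7 = 62262.334 L ≈ 62300 L.

62300 litres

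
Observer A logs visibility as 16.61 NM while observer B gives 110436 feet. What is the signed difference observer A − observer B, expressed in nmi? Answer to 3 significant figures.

observer B: 110436 ft = 18.1754 nmi.
Difference: 16.6100 − 18.1754 = -1.57 nmi.

-1.57 nmi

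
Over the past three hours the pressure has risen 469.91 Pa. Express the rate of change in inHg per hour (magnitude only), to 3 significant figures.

469.91 Pa / 3 h × 0.0002953 inHg/Pa = 0.0463 inHg/h.

0.0463 inHg per hour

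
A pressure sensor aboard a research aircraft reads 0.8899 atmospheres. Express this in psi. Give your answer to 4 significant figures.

13.08 psi

1 atm = 14.6959 psi, so 0.8899 × 14.6959 = 13.08 psi.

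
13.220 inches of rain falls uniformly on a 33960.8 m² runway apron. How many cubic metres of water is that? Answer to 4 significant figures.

11400 cubic metres

Depth: 13.220 in × 25.4 = 335.788 mm.
1 mm over 1 m² is 1 L, so volume = 335.788 × 33960.8 = 11403629 L = 11400 m³.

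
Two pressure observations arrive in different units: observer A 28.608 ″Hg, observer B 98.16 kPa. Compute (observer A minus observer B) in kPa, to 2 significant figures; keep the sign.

observer A: 28.608 inHg = 96.878 kPa.
Difference: 96.878 − 98.160 = -1.3 kPa.

-1.3 kPa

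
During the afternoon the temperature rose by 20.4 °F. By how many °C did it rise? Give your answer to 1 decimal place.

11.3 °C

For a temperature change the 32° offset cancels: Δ°C = 20.4 × 0.5556 = 11.3 °C.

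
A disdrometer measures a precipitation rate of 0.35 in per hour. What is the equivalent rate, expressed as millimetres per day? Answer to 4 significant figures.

0.35 in/hour × 25.4 mm/in × 24 hour/day = 213.4 mm/day.

213.4 mm/day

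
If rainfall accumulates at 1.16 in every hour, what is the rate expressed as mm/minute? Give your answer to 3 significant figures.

0.491 mm/minute

1.16 in/hour × 25.4 mm/in × 0.0166667 hour/minute = 0.491 mm/minute.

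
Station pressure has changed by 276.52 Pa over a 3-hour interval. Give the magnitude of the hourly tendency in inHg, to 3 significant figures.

276.52 Pa / 3 h × 0.0002953 inHg/Pa = 0.0272 inHg/h.

0.0272 inHg per hour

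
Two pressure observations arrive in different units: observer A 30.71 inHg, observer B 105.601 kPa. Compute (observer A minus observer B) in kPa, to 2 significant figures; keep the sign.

-1.6 kPa

observer A: 30.71 inHg = 103.996 kPa.
Difference: 103.996 − 105.601 = -1.6 kPa.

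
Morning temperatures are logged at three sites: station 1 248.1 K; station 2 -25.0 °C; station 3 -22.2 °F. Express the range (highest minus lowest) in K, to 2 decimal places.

5.11 K

station 1: 248.1 K = -25.050 °C.
station 3: -22.2 °F = -30.111 °C.
Spread: (-25.000) − (-30.111) = 5.111 °C.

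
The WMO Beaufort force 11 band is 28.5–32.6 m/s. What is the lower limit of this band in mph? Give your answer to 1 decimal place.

28.5–32.6 m/s × 2.237 = 63.8–72.9 mph.

63.8 mph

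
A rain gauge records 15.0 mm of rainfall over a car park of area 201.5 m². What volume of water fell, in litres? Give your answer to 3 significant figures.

3020 litres

1 mm over 1 m² is 1 L, so volume = 15 × 201.5 = 3022.5 L ≈ 3020 L.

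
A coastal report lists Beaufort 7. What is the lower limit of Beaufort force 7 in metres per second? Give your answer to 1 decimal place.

13.9 m/s

Beaufort 7 (near gale) spans 13.9–17.1 m/s.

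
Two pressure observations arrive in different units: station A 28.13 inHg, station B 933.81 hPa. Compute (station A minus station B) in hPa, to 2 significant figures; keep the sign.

station A: 28.13 inHg = 952.59 hPa.
Difference: 952.59 − 933.81 = 19 hPa.

19 hPa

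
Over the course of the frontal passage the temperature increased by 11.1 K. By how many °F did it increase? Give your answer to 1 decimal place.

Converting a difference, only the 9/5 scale factor applies: Δ°F = 11.1 × 1.8 = 20.0 °F.

20.0 °F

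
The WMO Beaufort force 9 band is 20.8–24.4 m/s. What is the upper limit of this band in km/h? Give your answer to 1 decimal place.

20.8–24.4 m/s × 3.6 = 74.9–87.8 km/h.

87.8 km/h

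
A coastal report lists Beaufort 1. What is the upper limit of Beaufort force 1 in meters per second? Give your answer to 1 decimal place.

1.5 m/s

Beaufort 1 (light air) spans 0.3–1.5 m/s.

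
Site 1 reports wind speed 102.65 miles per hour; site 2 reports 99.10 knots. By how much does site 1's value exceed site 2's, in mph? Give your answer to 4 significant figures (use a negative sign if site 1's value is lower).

-11.39 mph

site 2: 99.10 kt = 114.0422 mph.
Difference: 102.6500 − 114.0422 = -11.39 mph.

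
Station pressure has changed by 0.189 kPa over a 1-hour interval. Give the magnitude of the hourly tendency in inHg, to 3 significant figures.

0.0558 inHg per hour

0.189 kPa / 1 h × 0.2953 inHg/kPa = 0.0558 inHg/h.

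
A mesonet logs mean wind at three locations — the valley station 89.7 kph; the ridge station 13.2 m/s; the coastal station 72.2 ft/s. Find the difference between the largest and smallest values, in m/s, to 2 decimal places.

11.72 m/s

the valley station: 89.7 km/h = 24.9167 m/s.
the coastal station: 72.2 ft/s = 22.0066 m/s.
Spread: 24.9167 − 13.2000 = 11.72 m/s.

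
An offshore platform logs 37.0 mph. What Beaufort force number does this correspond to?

Beaufort force 7

37.0 mph = 16.5 m/s, which is Beaufort 7 (near gale, 13.9–17.1 m/s).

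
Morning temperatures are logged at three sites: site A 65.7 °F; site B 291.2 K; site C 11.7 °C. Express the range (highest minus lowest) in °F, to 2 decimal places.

site A: 65.7 °F = 18.722 °C.
site B: 291.2 K = 18.050 °C.
Spread: 18.722 − 11.700 = 7.022 °C = 12.64 °F.

12.64 °F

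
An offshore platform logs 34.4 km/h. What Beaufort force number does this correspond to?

34.4 km/h = 9.6 m/s, which is Beaufort 5 (fresh breeze, 8.0–10.7 m/s).

Beaufort force 5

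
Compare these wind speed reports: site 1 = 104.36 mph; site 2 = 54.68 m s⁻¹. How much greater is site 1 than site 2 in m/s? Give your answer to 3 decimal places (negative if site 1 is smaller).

-8.027 m/s

site 1: 104.36 mph = 46.65309 m/s.
Difference: 46.65309 − 54.68000 = -8.027 m/s.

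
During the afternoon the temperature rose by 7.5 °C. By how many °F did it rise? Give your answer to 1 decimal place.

13.5 °F

A change of 1 °C equals a change of 1.8 °F: Δ°F = 7.5 × 1.8 = 13.5 °F.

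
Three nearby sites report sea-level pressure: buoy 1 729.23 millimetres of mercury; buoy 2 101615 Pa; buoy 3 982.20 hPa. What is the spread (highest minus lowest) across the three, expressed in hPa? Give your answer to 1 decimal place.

43.9 hPa

buoy 1: 729.23 mmHg = 972.227 hPa.
buoy 2: 101615 Pa = 1016.150 hPa.
Spread: 1016.150 − 972.227 = 43.9 hPa.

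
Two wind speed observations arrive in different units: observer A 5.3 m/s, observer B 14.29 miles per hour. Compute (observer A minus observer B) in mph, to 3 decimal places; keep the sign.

observer A: 5.3 m/s = 11.85576 mph.
Difference: 11.85576 − 14.29000 = -2.434 mph.

-2.434 mph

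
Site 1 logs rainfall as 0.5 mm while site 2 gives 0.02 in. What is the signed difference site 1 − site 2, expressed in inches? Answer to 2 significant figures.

site 1: 0.5 mm = 0.01968504 in.
Difference: 0.01968504 − 0.02000000 = -0.00031 in.

-0.00031 in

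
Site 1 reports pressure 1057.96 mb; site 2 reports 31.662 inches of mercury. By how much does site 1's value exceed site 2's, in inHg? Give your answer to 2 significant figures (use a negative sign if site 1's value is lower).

site 1: 1057.96 mb = 31.2415 inHg.
Difference: 31.2415 − 31.6620 = -0.42 inHg.

-0.42 inHg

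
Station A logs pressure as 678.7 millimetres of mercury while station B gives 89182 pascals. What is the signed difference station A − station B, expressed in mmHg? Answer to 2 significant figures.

9.8 mmHg

station B: 89182 Pa = 668.920 mmHg.
Difference: 678.700 − 668.920 = 9.8 mmHg.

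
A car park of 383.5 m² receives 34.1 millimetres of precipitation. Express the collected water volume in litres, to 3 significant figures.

1 mm over 1 m² is 1 L, so volume = 34.1 × 383.5 = 13077.35 L ≈ 13100 L.

13100 litres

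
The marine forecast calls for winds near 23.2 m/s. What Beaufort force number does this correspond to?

23.2 m/s lies in the Beaufort 9 band (strong gale, 20.8–24.4 m/s).

Beaufort force 9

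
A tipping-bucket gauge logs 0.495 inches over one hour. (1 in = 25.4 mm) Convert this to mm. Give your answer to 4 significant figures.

1 in = 25.4 mm, so 0.495 × 25.4 = 12.57 mm.

12.57 mm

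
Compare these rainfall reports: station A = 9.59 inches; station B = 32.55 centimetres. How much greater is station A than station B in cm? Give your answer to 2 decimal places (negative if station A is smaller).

station A: 9.59 in = 24.3586 cm.
Difference: 24.3586 − 32.5500 = -8.19 cm.

-8.19 cm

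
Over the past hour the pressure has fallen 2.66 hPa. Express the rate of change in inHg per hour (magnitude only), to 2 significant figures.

2.66 hPa / 1 h × 0.02953 inHg/hPa = 0.079 inHg/h.

0.079 inHg per hour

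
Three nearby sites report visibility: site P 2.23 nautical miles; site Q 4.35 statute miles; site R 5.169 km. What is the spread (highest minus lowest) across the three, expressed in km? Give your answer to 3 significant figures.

2.87 km

site P: 2.23 nmi = 4.1300 km.
site Q: 4.35 SM = 7.0006 km.
Spread: 7.0006 − 4.1300 = 2.87 km.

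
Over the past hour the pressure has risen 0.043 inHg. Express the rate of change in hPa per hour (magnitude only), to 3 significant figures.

0.043 inHg / 1 h × 33.8639 hPa/inHg = 1.46 hPa/h.

1.46 hPa per hour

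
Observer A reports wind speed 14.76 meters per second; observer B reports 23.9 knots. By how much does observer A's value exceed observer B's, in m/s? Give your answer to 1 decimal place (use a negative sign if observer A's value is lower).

2.5 m/s

observer B: 23.9 kt = 12.295 m/s.
Difference: 14.760 − 12.295 = 2.5 m/s.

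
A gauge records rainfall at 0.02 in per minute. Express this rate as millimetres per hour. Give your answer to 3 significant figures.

0.02 in/minute × 25.4 mm/in × 60 minute/hour = 30.5 mm/hour.

30.5 mm/hour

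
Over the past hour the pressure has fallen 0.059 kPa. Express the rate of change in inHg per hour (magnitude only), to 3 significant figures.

0.0174 inHg per hour

0.059 kPa / 1 h × 0.2953 inHg/kPa = 0.0174 inHg/h.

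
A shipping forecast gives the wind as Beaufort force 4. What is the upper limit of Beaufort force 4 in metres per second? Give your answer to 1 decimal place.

Beaufort 4 (moderate breeze) spans 5.5–7.9 m/s.

7.9 m/s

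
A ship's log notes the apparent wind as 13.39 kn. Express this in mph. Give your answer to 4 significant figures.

1 kt = 1.15078 mph, so 13.39 × 1.15078 = 15.41 mph.

15.41 mph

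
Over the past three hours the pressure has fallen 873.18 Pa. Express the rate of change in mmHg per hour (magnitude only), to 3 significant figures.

2.18 mmHg per hour

873.18 Pa / 3 h × 0.00750062 mmHg/Pa = 2.18 mmHg/h.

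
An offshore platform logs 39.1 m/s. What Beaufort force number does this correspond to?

Beaufort force 12

39.1 m/s lies in the Beaufort 12 band (hurricane force, ≥32.7 m/s).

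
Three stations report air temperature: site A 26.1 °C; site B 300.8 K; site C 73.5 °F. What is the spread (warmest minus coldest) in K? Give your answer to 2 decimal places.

4.59 K

site B: 300.8 K = 27.650 °C.
site C: 73.5 °F = 23.056 °C.
Spread: 27.650 − 23.056 = 4.594 °C.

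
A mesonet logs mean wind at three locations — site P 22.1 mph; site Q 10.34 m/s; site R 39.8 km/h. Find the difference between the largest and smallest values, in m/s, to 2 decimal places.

site P: 22.1 mph = 9.8796 m/s.
site R: 39.8 km/h = 11.0556 m/s.
Spread: 11.0556 − 9.8796 = 1.18 m/s.

1.18 m/s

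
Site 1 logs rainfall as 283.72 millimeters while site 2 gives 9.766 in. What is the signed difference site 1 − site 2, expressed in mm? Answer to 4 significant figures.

site 2: 9.766 in = 248.0564 mm.
Difference: 283.7200 − 248.0564 = 35.66 mm.

35.66 mm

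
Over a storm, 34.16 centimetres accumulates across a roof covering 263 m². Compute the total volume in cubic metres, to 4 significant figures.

89.84 cubic metres

Depth: 34.16 cm × 10 = 341.6 mm.
1 mm over 1 m² is 1 L, so volume = 341.6 × 263 = 89840.8 L = 89.84 m³.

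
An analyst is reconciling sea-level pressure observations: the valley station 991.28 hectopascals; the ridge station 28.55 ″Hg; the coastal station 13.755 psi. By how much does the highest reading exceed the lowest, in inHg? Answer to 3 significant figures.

1.27 inHg

the valley station: 991.28 hPa = 29.2725 inHg.
the coastal station: 13.755 psi = 28.0055 inHg.
Spread: 29.2725 − 28.0055 = 1.27 inHg.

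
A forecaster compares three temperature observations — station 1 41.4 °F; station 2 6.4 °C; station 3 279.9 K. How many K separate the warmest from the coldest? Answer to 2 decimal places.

station 1: 41.4 °F = 5.222 °C.
station 3: 279.9 K = 6.750 °C.
Spread: 6.750 − 5.222 = 1.528 °C.

1.53 K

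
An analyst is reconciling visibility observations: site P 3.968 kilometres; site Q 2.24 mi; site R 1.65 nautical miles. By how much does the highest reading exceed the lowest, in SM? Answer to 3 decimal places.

0.567 SM

site P: 3.968 km = 2.46560 SM.
site R: 1.65 nmi = 1.89879 SM.
Spread: 2.46560 − 1.89879 = 0.567 SM.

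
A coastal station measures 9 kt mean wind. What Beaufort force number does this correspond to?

9 kt lies in the Beaufort 3 band (gentle breeze, 7–10 kt).

Beaufort force 3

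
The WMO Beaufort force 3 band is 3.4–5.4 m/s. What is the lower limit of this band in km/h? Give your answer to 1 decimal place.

12.2 km/h

3.4–5.4 m/s × 3.6 = 12.2–19.4 km/h.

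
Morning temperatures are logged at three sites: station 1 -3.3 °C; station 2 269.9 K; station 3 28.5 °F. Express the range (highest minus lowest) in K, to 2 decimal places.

1.36 K

station 2: 269.9 K = -3.250 °C.
station 3: 28.5 °F = -1.944 °C.
Spread: (-1.944) − (-3.300) = 1.356 °C.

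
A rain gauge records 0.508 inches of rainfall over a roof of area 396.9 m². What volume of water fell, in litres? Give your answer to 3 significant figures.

5120 litres

Depth: 0.508 in × 25.4 = 12.9032 mm.
1 mm over 1 m² is 1 L, so volume = 12.9032 × 396.9 = 5121.2801 L ≈ 5120 L.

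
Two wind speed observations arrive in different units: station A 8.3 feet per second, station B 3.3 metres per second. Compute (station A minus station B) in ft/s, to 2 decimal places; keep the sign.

station B: 3.3 m/s = 10.8268 ft/s.
Difference: 8.3000 − 10.8268 = -2.53 ft/s.

-2.53 ft/s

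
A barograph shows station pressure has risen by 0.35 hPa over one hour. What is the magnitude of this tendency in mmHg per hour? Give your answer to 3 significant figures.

0.263 mmHg per hour

0.35 hPa / 1 h × 0.750062 mmHg/hPa = 0.263 mmHg/h.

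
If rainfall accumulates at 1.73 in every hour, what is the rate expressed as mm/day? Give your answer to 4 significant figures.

1055 mm/day

1.73 in/hour × 25.4 mm/in × 24 hour/day = 1055 mm/day.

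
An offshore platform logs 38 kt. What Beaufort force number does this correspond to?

38 kt lies in the Beaufort 8 band (gale, 34–40 kt).

Beaufort force 8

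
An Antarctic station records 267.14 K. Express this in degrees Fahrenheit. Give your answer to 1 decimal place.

21.2 °F

First to °C: -6.01 °C.
Then to °F: 21.2 °F.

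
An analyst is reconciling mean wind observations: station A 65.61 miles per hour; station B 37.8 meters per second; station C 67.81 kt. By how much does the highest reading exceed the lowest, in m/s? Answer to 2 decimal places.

8.47 m/s

station A: 65.61 mph = 29.3303 m/s.
station C: 67.81 kt = 34.8845 m/s.
Spread: 37.8000 − 29.3303 = 8.47 m/s.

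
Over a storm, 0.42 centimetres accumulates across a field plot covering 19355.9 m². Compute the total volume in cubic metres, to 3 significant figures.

Depth: 0.42 cm × 10 = 4.2 mm.
1 mm over 1 m² is 1 L, so volume = 4.2 × 19355.9 = 81294.78 L = 81.3 m³.

81.3 cubic metres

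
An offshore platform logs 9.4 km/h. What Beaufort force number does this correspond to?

9.4 km/h = 2.6 m/s, which is Beaufort 2 (light breeze, 1.6–3.3 m/s).

Beaufort force 2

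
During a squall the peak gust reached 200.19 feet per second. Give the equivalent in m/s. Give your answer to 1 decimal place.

1 ft/s = 0.3048 m/s, so 200.19 × 0.3048 = 61.0 m/s.

61.0 m/s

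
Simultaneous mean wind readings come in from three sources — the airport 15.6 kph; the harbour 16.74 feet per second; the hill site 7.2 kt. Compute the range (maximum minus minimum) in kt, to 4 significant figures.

2.718 kt

the airport: 15.6 km/h = 8.42333 kt.
the harbour: 16.74 ft/s = 9.91818 kt.
Spread: 9.91818 − 7.20000 = 2.718 kt.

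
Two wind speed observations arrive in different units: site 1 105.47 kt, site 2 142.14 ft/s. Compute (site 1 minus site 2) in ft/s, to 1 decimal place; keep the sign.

site 1: 105.47 kt = 178.013 ft/s.
Difference: 178.013 − 142.140 = 35.9 ft/s.

35.9 ft/s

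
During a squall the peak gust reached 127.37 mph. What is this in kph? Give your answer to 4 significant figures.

205.0 km/h

1 mph = 1.60934 km/h, so 127.37 × 1.60934 = 205.0 km/h.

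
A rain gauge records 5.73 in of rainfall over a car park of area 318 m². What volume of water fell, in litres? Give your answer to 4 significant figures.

Depth: 5.73 in × 25.4 = 145.542 mm.
1 mm over 1 m² is 1 L, so volume = 145.542 × 318 = 46282.356 L ≈ 46280 L.

46280 litres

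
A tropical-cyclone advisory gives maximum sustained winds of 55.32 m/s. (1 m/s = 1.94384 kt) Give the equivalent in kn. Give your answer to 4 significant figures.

1 m/s = 1.94384 kt, so 55.32 × 1.94384 = 107.5 kt.

107.5 kt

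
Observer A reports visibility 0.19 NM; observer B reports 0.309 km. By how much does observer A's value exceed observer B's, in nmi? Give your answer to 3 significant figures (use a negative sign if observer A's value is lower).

observer B: 0.309 km = 0.166847 nmi.
Difference: 0.190000 − 0.166847 = 0.0232 nmi.

0.0232 nmi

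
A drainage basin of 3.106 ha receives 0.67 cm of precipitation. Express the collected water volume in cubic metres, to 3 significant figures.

Depth: 0.67 cm × 10 = 6.7 mm.
Area: 3.106 ha = 31060 m².
1 mm over 1 m² is 1 L, so volume = 6.7 × 31060 = 208102 L = 208 m³.

208 cubic metres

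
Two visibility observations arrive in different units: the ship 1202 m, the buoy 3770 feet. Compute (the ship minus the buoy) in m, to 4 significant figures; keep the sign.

the buoy: 3770 ft = 1149.0960 m.
Difference: 1202.0000 − 1149.0960 = 52.90 m.

52.90 m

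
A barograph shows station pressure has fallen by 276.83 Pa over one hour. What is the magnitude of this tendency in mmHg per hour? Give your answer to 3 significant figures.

276.83 Pa / 1 h × 0.00750062 mmHg/Pa = 2.08 mmHg/h.

2.08 mmHg per hour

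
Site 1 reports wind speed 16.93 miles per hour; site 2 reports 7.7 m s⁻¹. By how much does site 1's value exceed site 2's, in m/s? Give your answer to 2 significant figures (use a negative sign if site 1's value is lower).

site 1: 16.93 mph = 7.5684 m/s.
Difference: 7.5684 − 7.7000 = -0.13 m/s.

-0.13 m/s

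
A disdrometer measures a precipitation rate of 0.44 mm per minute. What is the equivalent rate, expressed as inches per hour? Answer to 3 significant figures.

0.44 mm/minute × 0.0393701 in/mm × 60 minute/hour = 1.04 in/hour.

1.04 in/hour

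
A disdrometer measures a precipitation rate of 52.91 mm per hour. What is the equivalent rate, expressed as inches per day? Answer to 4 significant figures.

49.99 in/day

52.91 mm/hour × 0.0393701 in/mm × 24 hour/day = 49.99 in/day.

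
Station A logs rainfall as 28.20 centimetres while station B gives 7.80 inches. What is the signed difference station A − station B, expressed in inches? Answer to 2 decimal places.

3.30 in

station A: 28.20 cm = 11.1024 in.
Difference: 11.1024 − 7.8000 = 3.30 in.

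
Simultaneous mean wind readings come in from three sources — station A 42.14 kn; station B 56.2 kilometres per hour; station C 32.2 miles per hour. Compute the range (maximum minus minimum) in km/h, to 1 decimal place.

26.2 km/h

station A: 42.14 kt = 78.043 km/h.
station C: 32.2 mph = 51.821 km/h.
Spread: 78.043 − 51.821 = 26.2 km/h.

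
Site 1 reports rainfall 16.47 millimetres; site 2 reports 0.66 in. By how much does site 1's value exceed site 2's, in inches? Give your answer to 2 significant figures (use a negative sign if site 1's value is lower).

site 1: 16.47 mm = 0.64843 in.
Difference: 0.64843 − 0.66000 = -0.012 in.

-0.012 in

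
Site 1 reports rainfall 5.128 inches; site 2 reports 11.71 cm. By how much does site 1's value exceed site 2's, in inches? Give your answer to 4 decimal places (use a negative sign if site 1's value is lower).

0.5178 in

site 2: 11.71 cm = 4.610236 in.
Difference: 5.128000 − 4.610236 = 0.5178 in.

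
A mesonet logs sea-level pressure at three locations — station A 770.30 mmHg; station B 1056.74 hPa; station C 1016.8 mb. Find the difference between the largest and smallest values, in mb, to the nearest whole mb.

station A: 770.30 mmHg = 1026.98 mb.
station B: 1056.74 hPa = 1056.74 mb.
Spread: 1056.74 − 1016.80 = 40 mb.

40 mb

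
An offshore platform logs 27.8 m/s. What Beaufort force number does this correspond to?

Beaufort force 10

27.8 m/s lies in the Beaufort 10 band (storm, 24.5–28.4 m/s).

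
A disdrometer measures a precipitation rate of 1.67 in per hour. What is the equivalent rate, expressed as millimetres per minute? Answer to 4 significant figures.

1.67 in/hour × 25.4 mm/in × 0.0166667 hour/minute = 0.7070 mm/minute.

0.7070 mm/minute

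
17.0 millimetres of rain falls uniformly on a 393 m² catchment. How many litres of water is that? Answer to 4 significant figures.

6681 litres

1 mm over 1 m² is 1 L, so volume = 17 × 393 = 6681 L.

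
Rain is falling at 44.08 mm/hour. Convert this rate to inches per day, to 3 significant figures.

41.7 in/day

44.08 mm/hour × 0.0393701 in/mm × 24 hour/day = 41.7 in/day.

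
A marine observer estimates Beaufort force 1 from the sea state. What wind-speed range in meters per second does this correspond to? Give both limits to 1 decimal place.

Beaufort 1 (light air) spans 0.3–1.5 m/s.

0.3 to 1.5 m/s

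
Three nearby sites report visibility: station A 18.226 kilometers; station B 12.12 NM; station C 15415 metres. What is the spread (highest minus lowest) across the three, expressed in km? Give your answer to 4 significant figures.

station B: 12.12 nmi = 22.44624 km.
station C: 15415 m = 15.41500 km.
Spread: 22.44624 − 15.41500 = 7.031 km.

7.031 km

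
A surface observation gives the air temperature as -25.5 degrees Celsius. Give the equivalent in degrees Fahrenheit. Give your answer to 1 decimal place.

°F = °C × 9/5 + 32 = -25.5 × 1.8 + 32 = -13.9 °F.

-13.9 °F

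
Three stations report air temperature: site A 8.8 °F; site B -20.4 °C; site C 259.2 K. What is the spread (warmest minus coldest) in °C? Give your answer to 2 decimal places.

site A: 8.8 °F = -12.889 °C.
site C: 259.2 K = -13.950 °C.
Spread: (-12.889) − (-20.400) = 7.511 °C.

7.51 °C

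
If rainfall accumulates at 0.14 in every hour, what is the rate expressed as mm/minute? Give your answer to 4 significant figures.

0.14 in/hour × 25.4 mm/in × 0.0166667 hour/minute = 0.05927 mm/minute.

0.05927 mm/minute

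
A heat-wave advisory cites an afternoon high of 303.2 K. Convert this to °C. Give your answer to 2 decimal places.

°C = 303.2 − 273.15 = 30.05 °C.

30.05 °C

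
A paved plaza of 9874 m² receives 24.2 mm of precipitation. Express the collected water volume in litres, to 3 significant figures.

1 mm over 1 m² is 1 L, so volume = 24.2 × 9874 = 238950.8 L ≈ 239000 L.

239000 litres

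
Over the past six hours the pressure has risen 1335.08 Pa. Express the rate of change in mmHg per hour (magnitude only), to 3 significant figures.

1335.08 Pa / 6 h × 0.00750062 mmHg/Pa = 1.67 mmHg/h.

1.67 mmHg per hour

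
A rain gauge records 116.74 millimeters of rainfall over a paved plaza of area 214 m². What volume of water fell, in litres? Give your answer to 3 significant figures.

25000 litres

1 mm over 1 m² is 1 L, so volume = 116.74 × 214 = 24982.36 L ≈ 25000 L.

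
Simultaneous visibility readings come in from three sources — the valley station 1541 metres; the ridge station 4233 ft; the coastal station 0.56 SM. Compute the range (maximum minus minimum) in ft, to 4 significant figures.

2099 ft

the valley station: 1541 m = 5055.77 ft.
the coastal station: 0.56 SM = 2956.80 ft.
Spread: 5055.77 − 2956.80 = 2099 ft.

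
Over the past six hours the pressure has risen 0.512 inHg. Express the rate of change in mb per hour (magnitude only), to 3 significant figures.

0.512 inHg / 6 h × 33.8639 mb/inHg = 2.89 mb/h.

2.89 mb per hour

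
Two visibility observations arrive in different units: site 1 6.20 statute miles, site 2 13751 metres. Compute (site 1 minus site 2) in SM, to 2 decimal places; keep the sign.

site 2: 13751 m = 8.5445 SM.
Difference: 6.2000 − 8.5445 = -2.34 SM.

-2.34 SM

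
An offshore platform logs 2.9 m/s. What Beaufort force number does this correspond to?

Beaufort force 2

2.9 m/s lies in the Beaufort 2 band (light breeze, 1.6–3.3 m/s).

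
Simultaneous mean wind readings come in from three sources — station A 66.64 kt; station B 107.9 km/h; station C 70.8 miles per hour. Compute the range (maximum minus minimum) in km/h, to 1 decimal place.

station A: 66.64 kt = 123.417 km/h.
station C: 70.8 mph = 113.942 km/h.
Spread: 123.417 − 107.900 = 15.5 km/h.

15.5 km/h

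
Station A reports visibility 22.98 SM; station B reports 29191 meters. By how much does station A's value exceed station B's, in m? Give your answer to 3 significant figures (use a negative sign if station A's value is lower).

7790 m

station A: 22.98 SM = 36982.73 m.
Difference: 36982.73 − 29191.00 = 7790 m.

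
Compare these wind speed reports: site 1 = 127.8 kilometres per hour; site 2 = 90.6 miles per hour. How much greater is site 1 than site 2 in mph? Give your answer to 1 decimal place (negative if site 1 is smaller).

-11.2 mph

site 1: 127.8 km/h = 79.411 mph.
Difference: 79.411 − 90.600 = -11.2 mph.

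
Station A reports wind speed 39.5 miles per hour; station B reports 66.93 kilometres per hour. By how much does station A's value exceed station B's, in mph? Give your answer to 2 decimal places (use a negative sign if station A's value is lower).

-2.09 mph

station B: 66.93 km/h = 41.5884 mph.
Difference: 39.5000 − 41.5884 = -2.09 mph.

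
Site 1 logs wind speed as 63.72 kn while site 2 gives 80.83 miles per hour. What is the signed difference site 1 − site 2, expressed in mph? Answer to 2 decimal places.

site 1: 63.72 kt = 73.3277 mph.
Difference: 73.3277 − 80.8300 = -7.50 mph.

-7.50 mph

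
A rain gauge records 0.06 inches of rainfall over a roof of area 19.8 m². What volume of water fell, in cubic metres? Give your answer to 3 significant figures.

Depth: 0.06 in × 25.4 = 1.524 mm.
1 mm over 1 m² is 1 L, so volume = 1.524 × 19.8 = 30.1752 L = 0.0302 m³.

0.0302 cubic metres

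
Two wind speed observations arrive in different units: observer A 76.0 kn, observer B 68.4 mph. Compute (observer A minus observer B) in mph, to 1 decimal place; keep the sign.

observer A: 76.0 kt = 87.459 mph.
Difference: 87.459 − 68.400 = 19.1 mph.

19.1 mph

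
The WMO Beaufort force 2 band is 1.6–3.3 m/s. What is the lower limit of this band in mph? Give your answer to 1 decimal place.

3.6 mph

1.6–3.3 m/s × 2.237 = 3.6–7.4 mph.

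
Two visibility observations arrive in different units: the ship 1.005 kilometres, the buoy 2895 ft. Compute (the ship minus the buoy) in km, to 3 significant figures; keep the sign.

the buoy: 2895 ft = 0.88240 km.
Difference: 1.00500 − 0.88240 = 0.123 km.

0.123 km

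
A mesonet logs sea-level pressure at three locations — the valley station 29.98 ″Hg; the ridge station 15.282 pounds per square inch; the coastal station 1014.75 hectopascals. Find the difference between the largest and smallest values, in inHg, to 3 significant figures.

the ridge station: 15.282 psi = 31.1145 inHg.
the coastal station: 1014.75 hPa = 29.9655 inHg.
Spread: 31.1145 − 29.9655 = 1.15 inHg.

1.15 inHg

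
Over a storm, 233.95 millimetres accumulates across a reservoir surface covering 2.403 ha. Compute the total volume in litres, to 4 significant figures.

5622000 litres

Area: 2.403 ha = 24030 m².
1 mm over 1 m² is 1 L, so volume = 233.95 × 24030 = 5621818.5 L ≈ 5622000 L.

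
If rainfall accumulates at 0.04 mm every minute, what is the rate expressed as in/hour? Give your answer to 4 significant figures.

0.09449 in/hour

0.04 mm/minute × 0.0393701 in/mm × 60 minute/hour = 0.09449 in/hour.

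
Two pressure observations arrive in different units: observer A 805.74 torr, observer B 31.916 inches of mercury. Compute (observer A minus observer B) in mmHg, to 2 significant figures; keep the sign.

observer B: 31.916 inHg = 810.666 mmHg.
Difference: 805.740 − 810.666 = -4.9 mmHg.

-4.9 mmHg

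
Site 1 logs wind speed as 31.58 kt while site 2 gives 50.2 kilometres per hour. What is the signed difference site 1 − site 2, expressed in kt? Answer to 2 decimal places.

4.47 kt

site 2: 50.2 km/h = 27.1058 kt.
Difference: 31.5800 − 27.1058 = 4.47 kt.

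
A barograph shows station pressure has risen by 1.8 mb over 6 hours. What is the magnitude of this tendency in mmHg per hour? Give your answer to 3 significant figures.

0.225 mmHg per hour

1.8 mb / 6 h × 0.750062 mmHg/mb = 0.225 mmHg/h.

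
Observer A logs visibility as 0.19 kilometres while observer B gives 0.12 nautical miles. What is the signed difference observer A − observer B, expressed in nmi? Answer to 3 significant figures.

-0.0174 nmi

observer A: 0.19 km = 0.102592 nmi.
Difference: 0.102592 − 0.120000 = -0.0174 nmi.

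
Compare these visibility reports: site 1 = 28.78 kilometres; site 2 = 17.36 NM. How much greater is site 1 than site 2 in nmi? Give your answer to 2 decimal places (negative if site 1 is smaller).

site 1: 28.78 km = 15.5400 nmi.
Difference: 15.5400 − 17.3600 = -1.82 nmi.

-1.82 nmi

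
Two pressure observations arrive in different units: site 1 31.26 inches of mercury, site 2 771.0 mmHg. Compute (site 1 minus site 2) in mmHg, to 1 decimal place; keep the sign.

site 1: 31.26 inHg = 794.004 mmHg.
Difference: 794.004 − 771.000 = 23.0 mmHg.

23.0 mmHg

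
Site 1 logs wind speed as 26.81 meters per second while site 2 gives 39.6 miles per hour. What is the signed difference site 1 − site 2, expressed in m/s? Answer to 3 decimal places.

9.107 m/s

site 2: 39.6 mph = 17.70278 m/s.
Difference: 26.81000 − 17.70278 = 9.107 m/s.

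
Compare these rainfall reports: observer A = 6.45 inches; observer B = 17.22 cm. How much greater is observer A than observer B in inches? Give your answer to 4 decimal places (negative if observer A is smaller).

-0.3295 in

observer B: 17.22 cm = 6.779528 in.
Difference: 6.450000 − 6.779528 = -0.3295 in.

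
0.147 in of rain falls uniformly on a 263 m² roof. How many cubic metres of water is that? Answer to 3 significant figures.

Depth: 0.147 in × 25.4 = 3.7338 mm.
1 mm over 1 m² is 1 L, so volume = 3.7338 × 263 = 981.9894 L = 0.982 m³.

0.982 cubic metres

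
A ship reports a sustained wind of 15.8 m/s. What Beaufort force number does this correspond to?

15.8 m/s lies in the Beaufort 7 band (near gale, 13.9–17.1 m/s).

Beaufort force 7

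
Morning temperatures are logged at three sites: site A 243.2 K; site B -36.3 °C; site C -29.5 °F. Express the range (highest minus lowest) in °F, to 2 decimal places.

site A: 243.2 K = -29.950 °C.
site C: -29.5 °F = -34.167 °C.
Spread: (-29.950) − (-36.300) = 6.350 °C = 11.43 °F.

11.43 °F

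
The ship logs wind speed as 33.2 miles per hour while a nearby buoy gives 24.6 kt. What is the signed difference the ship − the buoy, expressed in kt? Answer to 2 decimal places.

the ship: 33.2 mph = 28.8500 kt.
Difference: 28.8500 − 24.6000 = 4.25 kt.

4.25 kt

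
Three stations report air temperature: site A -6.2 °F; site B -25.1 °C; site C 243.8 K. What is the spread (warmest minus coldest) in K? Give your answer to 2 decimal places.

8.13 K

site A: -6.2 °F = -21.222 °C.
site C: 243.8 K = -29.350 °C.
Spread: (-21.222) − (-29.350) = 8.128 °C.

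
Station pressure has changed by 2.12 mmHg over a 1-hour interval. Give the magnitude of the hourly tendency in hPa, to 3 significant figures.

2.83 hPa per hour

2.12 mmHg / 1 h × 1.33322 hPa/mmHg = 2.83 hPa/h.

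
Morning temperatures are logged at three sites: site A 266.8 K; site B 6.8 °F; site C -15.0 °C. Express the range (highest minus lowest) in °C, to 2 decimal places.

8.65 °C

site A: 266.8 K = -6.350 °C.
site B: 6.8 °F = -14.000 °C.
Spread: (-6.350) − (-15.000) = 8.650 °C.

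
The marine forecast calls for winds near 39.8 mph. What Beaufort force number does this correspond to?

39.8 mph = 17.8 m/s, which is Beaufort 8 (gale, 17.2–20.7 m/s).

Beaufort force 8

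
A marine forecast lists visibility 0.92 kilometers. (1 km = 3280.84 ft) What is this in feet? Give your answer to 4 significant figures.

1 km = 3280.84 ft, so 0.92 × 3280.84 = 3018 ft.

3018 ft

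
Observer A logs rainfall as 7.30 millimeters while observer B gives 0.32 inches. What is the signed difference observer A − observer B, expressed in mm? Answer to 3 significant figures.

-0.828 mm

observer B: 0.32 in = 8.12800 mm.
Difference: 7.30000 − 8.12800 = -0.828 mm.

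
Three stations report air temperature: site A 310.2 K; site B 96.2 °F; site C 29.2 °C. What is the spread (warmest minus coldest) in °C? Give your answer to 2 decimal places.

site A: 310.2 K = 37.050 °C.
site B: 96.2 °F = 35.667 °C.
Spread: 37.050 − 29.200 = 7.850 °C.

7.85 °C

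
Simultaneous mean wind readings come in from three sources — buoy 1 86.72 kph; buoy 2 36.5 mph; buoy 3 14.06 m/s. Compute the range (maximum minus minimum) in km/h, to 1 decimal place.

36.1 km/h

buoy 2: 36.5 mph = 58.741 km/h.
buoy 3: 14.06 m/s = 50.616 km/h.
Spread: 86.720 − 50.616 = 36.1 km/h.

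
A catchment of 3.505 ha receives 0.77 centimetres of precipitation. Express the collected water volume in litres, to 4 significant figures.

269900 litres

Depth: 0.77 cm × 10 = 7.7 mm.
Area: 3.505 ha = 35050 m².
1 mm over 1 m² is 1 L, so volume = 7.7 × 35050 = 269885 L ≈ 269900 L.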